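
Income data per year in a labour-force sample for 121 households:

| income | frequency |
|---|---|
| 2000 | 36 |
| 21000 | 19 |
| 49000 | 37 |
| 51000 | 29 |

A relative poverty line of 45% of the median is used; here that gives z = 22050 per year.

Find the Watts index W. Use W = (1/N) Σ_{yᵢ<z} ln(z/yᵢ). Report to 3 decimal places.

0.722

Incomes under z: 36×2000, 19×21000 (q = 55 of N = 121).
ln(z/y) terms: ln(22050/2000) = 2.4002 (×36); ln(22050/21000) = 0.0488 (×19).
W = 87.332968 / 121 = 0.722.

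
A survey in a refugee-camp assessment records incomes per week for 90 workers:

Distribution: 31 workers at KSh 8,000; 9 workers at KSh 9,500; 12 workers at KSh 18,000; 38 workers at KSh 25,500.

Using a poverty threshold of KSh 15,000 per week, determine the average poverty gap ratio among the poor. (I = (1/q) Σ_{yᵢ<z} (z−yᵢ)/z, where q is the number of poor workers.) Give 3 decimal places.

Poor units: 31×KSh 8,000, 9×KSh 9,500 (q = 40 of N = 90).
Shortfall ratios (z−y)/z: 0.4667 (×31), 0.3667 (×9); sum = 17.766667.
I averages over the q = 40 poor units only: 17.766667 / 40 = 0.444.

0.444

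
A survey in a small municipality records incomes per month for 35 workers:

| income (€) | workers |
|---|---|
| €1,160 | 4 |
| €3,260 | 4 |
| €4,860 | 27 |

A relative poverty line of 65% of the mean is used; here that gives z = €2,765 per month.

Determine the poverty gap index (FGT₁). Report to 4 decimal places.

Incomes under z: 4×€1,160 (q = 4 of N = 35).
Normalized shortfalls: (2765−1160)/2765 = 0.5805 (×4).
Sum of shortfalls = 2.321881; P₁ averages over all N: 2.321881 / 35 = 0.0663.

0.0663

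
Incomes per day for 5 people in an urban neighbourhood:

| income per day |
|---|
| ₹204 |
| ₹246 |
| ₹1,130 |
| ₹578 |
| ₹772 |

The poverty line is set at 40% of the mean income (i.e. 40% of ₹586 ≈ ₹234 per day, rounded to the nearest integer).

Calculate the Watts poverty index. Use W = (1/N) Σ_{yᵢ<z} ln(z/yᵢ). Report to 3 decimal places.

Incomes under z: ₹204 (q = 1 of N = 5).
Log gaps: ln(234/204) = 0.1372.
W = 0.137201 / 5 = 0.027.

0.027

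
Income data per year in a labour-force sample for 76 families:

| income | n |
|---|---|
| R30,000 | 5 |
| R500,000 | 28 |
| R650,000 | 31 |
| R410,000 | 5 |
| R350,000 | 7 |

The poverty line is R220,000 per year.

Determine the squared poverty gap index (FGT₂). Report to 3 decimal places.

Below z: 5×R30,000 (q = 5 of N = 76).
Normalized shortfalls: (220000−30000)/220000 = 0.8636 (×5).
Squared: 0.7459 (×5).
Sum = 3.729339; P₂ = 3.729339 / 76 = 0.049.

0.049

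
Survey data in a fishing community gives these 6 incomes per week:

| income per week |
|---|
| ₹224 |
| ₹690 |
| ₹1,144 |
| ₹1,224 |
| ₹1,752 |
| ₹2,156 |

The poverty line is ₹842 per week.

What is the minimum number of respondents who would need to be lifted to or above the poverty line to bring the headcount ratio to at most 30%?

2 of the 6 respondents are poor, so H = 2/6 = 0.333.
A headcount ratio of at most 30% allows at most ⌊0.30 × 6⌋ = 1 poor respondents.
So at least 2 − 1 = 1 must be lifted.

1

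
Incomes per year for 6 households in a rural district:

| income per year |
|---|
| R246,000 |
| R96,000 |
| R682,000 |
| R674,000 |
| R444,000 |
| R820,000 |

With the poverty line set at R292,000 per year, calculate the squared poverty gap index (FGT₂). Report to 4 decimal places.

Below z: R96,000, R246,000 (q = 2 of N = 6).
Relative gaps: (292000−96000)/292000 = 0.6712; (292000−246000)/292000 = 0.1575.
Squared: 0.4506; 0.0248.
Sum = 0.475371; P₂ = 0.475371 / 6 = 0.0792.

0.0792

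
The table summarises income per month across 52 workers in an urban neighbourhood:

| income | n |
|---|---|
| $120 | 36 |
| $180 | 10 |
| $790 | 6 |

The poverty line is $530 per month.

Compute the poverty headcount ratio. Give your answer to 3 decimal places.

46 of the 52 workers have income below $530.
H = 46/52 = 0.885.

0.885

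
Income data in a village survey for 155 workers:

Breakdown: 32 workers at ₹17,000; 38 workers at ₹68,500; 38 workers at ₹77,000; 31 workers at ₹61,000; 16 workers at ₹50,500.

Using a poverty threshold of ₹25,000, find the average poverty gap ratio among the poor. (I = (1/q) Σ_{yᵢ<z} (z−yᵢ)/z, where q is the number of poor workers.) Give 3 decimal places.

0.320

Below the line: 32×₹17,000 (q = 32 of N = 155).
Relative gaps: 0.3200 (×32); sum = 10.240000.
I averages over the q = 32 poor units only: 10.240000 / 32 = 0.320.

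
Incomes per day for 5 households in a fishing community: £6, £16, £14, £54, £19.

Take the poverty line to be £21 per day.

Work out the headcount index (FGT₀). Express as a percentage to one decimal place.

80.0%

4 of the 5 households have income below £21.
H = 4/5 = 80.0%.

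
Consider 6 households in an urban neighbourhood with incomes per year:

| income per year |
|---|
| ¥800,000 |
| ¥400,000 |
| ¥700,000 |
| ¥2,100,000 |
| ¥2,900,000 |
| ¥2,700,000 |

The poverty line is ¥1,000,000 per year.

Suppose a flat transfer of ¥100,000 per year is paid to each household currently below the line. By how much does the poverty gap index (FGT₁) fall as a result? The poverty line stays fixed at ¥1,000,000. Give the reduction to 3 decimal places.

0.050

Before: below the line — ¥400,000, ¥700,000, ¥800,000; poverty gap index (FGT₁) = 0.18333.
After the ¥100,000 transfer: below the line — ¥500,000, ¥800,000, ¥900,000; poverty gap index (FGT₁) = 0.13333.
Reduction = 0.18333 − 0.13333 = 0.050.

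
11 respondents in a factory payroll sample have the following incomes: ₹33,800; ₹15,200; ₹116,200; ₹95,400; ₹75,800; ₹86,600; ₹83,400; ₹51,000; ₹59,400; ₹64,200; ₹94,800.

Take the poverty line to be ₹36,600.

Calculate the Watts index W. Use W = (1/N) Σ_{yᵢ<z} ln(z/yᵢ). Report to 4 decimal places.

0.0871

Incomes under z: ₹15,200, ₹33,800 (q = 2 of N = 11).
ln(z/y) terms: ln(36600/15200) = 0.8788; ln(36600/33800) = 0.0796.
W = 0.958340 / 11 = 0.0871.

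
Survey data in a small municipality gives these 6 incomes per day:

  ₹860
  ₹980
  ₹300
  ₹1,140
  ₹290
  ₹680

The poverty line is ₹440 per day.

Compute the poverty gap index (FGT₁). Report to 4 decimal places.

0.1098

Incomes under z: ₹290, ₹300 (q = 2 of N = 6).
Normalized shortfalls: (440−290)/440 = 0.3409; (440−300)/440 = 0.3182.
Σ = 0.659091. Dividing by the full population N = 6 gives P₁ = 0.1098.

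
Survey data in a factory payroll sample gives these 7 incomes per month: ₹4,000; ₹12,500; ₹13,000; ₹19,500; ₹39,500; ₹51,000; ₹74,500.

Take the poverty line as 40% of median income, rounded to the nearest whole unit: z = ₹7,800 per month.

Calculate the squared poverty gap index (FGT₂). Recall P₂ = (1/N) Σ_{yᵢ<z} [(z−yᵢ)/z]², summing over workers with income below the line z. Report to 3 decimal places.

Incomes under z: ₹4,000 (q = 1 of N = 7).
Normalized shortfalls: (7800−4000)/7800 = 0.4872.
Squared: 0.2373.
Sum = 0.237344; P₂ = 0.237344 / 7 = 0.034.

0.034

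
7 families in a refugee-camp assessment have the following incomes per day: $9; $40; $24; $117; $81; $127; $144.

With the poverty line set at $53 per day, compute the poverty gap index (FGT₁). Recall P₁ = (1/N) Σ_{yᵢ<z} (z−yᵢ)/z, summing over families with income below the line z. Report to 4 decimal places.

Poor units: $9, $24, $40 (q = 3 of N = 7).
Normalized shortfalls: (53−9)/53 = 0.8302; (53−24)/53 = 0.5472; (53−40)/53 = 0.2453.
Sum of shortfalls = 1.622642; P₁ averages over all N: 1.622642 / 7 = 0.2318.

0.2318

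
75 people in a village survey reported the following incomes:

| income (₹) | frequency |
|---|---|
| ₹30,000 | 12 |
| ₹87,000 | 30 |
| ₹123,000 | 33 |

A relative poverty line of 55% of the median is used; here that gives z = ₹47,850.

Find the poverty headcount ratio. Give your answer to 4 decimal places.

0.1600

12 of the 75 people have income below ₹47,850.
H = 12/75 = 0.1600.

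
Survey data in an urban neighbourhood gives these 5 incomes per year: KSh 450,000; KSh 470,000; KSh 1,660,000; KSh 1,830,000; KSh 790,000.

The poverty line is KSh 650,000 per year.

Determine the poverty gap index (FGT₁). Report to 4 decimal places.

Below the line: KSh 450,000, KSh 470,000 (q = 2 of N = 5).
Shortfall ratios: (650000−450000)/650000 = 0.3077; (650000−470000)/650000 = 0.2769.
Σ = 0.584615. Dividing by the full population N = 5 gives P₁ = 0.1169.

0.1169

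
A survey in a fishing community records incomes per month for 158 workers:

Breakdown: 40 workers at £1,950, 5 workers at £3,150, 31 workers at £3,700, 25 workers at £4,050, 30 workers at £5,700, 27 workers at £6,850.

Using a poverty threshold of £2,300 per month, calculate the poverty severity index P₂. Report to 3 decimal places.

0.006

Incomes under z: 40×£1,950 (q = 40 of N = 158).
Shortfall ratios: (2300−1950)/2300 = 0.1522 (×40).
Squared: 0.0232 (×40).
Sum = 0.926276; P₂ = 0.926276 / 158 = 0.006.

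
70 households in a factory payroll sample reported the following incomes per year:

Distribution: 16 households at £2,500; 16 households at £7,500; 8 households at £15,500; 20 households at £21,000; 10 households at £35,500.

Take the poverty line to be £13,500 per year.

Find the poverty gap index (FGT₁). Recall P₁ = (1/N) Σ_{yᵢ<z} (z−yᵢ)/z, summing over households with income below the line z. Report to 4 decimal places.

Below the line: 16×£2,500, 16×£7,500 (q = 32 of N = 70).
Relative gaps: (13500−2500)/13500 = 0.8148 (×16); (13500−7500)/13500 = 0.4444 (×16).
Σ = 20.148148. Dividing by the full population N = 70 gives P₁ = 0.2878.

0.2878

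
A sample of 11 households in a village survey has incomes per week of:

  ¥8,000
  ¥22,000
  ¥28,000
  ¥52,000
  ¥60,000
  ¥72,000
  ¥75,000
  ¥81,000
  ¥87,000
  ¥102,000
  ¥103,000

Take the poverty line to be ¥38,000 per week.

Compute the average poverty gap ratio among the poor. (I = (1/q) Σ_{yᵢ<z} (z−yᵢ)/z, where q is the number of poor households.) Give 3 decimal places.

Below the line: ¥8,000, ¥22,000, ¥28,000 (q = 3 of N = 11).
Relative gaps: 0.7895, 0.4211, 0.2632; sum = 1.473684.
I averages over the q = 3 poor units only: 1.473684 / 3 = 0.491.

0.491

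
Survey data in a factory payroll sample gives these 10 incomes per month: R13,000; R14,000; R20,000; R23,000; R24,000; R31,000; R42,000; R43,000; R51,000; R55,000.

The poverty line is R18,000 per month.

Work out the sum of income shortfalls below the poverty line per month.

Incomes under z: R13,000, R14,000 (q = 2 of N = 10).
Individual gaps: 18000−13000 = 5000; 18000−14000 = 4000.
Aggregate gap = R9,000.

R9,000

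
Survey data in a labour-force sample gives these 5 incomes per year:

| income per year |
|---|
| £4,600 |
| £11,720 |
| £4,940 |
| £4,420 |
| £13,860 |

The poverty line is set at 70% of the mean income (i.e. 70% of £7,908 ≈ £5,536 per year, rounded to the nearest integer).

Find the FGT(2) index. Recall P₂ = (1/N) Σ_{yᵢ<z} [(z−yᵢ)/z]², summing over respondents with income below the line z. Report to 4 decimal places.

0.0162

Below z: £4,420, £4,600, £4,940 (q = 3 of N = 5).
Gap ratios (z−y)/z: (5536−4420)/5536 = 0.2016; (5536−4600)/5536 = 0.1691; (5536−4940)/5536 = 0.1077.
Squared: 0.0406; 0.0286; 0.0116.
Sum = 0.080815; P₂ = 0.080815 / 5 = 0.0162.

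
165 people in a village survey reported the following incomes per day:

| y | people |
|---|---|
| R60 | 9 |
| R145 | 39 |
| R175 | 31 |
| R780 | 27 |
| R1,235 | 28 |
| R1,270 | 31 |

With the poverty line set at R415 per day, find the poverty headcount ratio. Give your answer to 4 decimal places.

79 of the 165 people have income below R415.
H = 79/165 = 0.4788.

0.4788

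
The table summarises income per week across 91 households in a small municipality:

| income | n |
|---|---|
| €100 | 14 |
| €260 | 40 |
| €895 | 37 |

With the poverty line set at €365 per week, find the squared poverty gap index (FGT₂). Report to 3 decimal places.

0.117

Below z: 14×€100, 40×€260 (q = 54 of N = 91).
Normalized shortfalls: (365−100)/365 = 0.7260 (×14); (365−260)/365 = 0.2877 (×40).
Squared: 0.5271 (×14); 0.0828 (×40).
Sum = 10.689810; P₂ = 10.689810 / 91 = 0.117.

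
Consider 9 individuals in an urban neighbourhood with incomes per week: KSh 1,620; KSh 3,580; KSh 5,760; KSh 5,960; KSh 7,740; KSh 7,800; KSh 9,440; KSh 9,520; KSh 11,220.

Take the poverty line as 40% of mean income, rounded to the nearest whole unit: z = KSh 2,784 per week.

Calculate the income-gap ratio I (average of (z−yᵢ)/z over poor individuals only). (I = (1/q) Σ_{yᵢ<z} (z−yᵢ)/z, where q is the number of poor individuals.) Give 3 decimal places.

0.418

Incomes under z: KSh 1,620 (q = 1 of N = 9).
Relative gaps: 0.4181; sum = 0.418103.
I averages over the q = 1 poor units only: 0.418103 / 1 = 0.418.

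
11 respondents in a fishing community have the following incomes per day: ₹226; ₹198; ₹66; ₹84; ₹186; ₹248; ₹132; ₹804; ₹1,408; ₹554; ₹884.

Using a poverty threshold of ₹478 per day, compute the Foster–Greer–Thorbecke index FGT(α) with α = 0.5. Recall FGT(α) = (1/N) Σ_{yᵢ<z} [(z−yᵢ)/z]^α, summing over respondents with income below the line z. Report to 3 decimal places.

0.514

Poor units: ₹66, ₹84, ₹132, ₹186, ₹198, ₹226, ₹248 (q = 7 of N = 11).
Normalized shortfalls: (478−66)/478 = 0.8619; (478−84)/478 = 0.8243; (478−132)/478 = 0.7238; (478−186)/478 = 0.6109; (478−198)/478 = 0.5858; (478−226)/478 = 0.5272; (478−248)/478 = 0.4812.
Raised to α = 0.5: 0.92840; 0.90789; 0.85079; 0.78159; 0.76536; 0.72608; 0.69367.
Sum = 5.653779; FGT(0.5) = 5.653779 / 11 = 0.514.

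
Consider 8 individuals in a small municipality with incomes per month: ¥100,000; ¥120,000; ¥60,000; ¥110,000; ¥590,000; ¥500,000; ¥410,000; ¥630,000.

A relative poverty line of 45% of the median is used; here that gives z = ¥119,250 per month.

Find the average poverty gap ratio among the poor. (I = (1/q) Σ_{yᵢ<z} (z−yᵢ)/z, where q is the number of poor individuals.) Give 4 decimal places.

0.2453

Incomes under z: ¥60,000, ¥100,000, ¥110,000 (q = 3 of N = 8).
Shortfall ratios (z−y)/z: 0.4969, 0.1614, 0.0776; sum = 0.735849.
The income-gap ratio divides by q (the poor only): 0.735849 / 3 = 0.2453.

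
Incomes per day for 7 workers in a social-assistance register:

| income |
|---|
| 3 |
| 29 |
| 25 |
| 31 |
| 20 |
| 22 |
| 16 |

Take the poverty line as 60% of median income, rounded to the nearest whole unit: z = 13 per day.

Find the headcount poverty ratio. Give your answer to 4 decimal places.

0.1429

1 of the 7 workers have income below 13.
H = 1/7 = 0.1429.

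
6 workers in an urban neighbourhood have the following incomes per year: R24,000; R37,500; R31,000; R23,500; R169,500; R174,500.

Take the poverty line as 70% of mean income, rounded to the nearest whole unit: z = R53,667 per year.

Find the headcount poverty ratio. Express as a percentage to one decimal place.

4 of the 6 workers have income below R53,667.
H = 4/6 = 66.7%.

66.7%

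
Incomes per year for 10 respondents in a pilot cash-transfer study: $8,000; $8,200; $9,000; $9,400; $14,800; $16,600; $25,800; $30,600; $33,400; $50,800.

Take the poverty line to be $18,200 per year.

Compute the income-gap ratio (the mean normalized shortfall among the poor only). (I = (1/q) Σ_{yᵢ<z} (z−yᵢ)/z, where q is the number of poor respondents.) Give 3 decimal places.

Poor units: $8,000, $8,200, $9,000, $9,400, $14,800, $16,600 (q = 6 of N = 10).
Relative gaps: 0.5604, 0.5495, 0.5055, 0.4835, 0.1868, 0.0879; sum = 2.373626.
I averages over the q = 6 poor units only: 2.373626 / 6 = 0.396.

0.396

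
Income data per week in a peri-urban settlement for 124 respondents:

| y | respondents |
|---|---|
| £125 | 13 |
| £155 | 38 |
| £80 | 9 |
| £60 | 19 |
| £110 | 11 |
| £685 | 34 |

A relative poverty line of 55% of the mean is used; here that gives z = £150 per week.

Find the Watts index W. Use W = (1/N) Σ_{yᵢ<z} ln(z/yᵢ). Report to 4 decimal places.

0.2327

Incomes under z: 19×£60, 9×£80, 11×£110, 13×£125 (q = 52 of N = 124).
Log shortfalls: ln(150/60) = 0.9163 (×19); ln(150/80) = 0.6286 (×9); ln(150/110) = 0.3102 (×11); ln(150/125) = 0.1823 (×13).
W = 28.848886 / 124 = 0.2327.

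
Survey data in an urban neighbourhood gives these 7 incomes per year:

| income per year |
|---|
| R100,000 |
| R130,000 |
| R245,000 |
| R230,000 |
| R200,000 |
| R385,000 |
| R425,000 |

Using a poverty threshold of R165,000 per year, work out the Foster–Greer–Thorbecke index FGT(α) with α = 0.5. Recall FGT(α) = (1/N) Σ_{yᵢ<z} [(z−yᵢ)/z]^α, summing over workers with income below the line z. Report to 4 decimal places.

0.1555

Below z: R100,000, R130,000 (q = 2 of N = 7).
Relative gaps: (165000−100000)/165000 = 0.3939; (165000−130000)/165000 = 0.2121.
Raised to α = 0.5: 0.62765; 0.46057.
Sum = 1.088212; FGT(0.5) = 1.088212 / 7 = 0.1555.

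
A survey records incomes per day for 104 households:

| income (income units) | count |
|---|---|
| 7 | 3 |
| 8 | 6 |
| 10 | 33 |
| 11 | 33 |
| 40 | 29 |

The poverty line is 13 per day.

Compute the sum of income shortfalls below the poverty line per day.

Below z: 3×7, 6×8, 33×10, 33×11 (q = 75 of N = 104).
Individual gaps: 3×(13−7) = 18; 6×(13−8) = 30; 33×(13−10) = 99; 33×(13−11) = 66.
Aggregate gap = 213.

213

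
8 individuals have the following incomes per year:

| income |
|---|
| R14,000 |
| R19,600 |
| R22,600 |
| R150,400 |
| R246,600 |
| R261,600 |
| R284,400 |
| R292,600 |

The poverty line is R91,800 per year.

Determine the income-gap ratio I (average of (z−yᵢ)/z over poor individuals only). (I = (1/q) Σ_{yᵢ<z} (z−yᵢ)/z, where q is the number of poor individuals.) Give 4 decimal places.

Below z: R14,000, R19,600, R22,600 (q = 3 of N = 8).
Relative gaps: 0.8475, 0.7865, 0.7538; sum = 2.387800.
The income-gap ratio divides by q (the poor only): 2.387800 / 3 = 0.7959.

0.7959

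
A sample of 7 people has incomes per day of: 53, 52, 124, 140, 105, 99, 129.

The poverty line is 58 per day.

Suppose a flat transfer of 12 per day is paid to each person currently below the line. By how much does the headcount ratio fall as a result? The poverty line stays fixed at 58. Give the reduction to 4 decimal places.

0.2857

Before: below the line — 52, 53; headcount ratio = 0.285714.
After the 12 transfer: below the line — none; headcount ratio = 0.000000.
Reduction = 0.285714 − 0.000000 = 0.2857.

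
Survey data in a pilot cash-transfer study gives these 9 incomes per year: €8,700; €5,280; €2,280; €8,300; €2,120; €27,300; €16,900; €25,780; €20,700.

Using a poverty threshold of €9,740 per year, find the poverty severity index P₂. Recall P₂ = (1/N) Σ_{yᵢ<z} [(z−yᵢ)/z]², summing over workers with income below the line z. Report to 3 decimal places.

Incomes under z: €2,120, €2,280, €5,280, €8,300, €8,700 (q = 5 of N = 9).
Shortfall ratios: (9740−2120)/9740 = 0.7823; (9740−2280)/9740 = 0.7659; (9740−5280)/9740 = 0.4579; (9740−8300)/9740 = 0.1478; (9740−8700)/9740 = 0.1068.
Squared: 0.6121; 0.5866; 0.2097; 0.0219; 0.0114.
Sum = 1.441618; P₂ = 1.441618 / 9 = 0.160.

0.160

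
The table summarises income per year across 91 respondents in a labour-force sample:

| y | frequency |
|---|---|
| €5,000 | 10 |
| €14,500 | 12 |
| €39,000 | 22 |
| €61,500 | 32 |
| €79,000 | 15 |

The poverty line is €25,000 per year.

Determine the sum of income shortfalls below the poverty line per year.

€326,000

Poor units: 10×€5,000, 12×€14,500 (q = 22 of N = 91).
Individual gaps: 10×(25000−5000) = 200000; 12×(25000−14500) = 126000.
Aggregate gap = €326,000.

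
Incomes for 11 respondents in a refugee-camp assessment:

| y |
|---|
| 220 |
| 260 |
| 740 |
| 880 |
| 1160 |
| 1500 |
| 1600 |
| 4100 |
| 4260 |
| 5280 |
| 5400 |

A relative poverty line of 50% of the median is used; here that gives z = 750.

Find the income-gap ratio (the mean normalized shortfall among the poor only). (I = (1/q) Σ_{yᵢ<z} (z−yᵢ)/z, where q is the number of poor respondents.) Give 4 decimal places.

Incomes under z: 220, 260, 740 (q = 3 of N = 11).
Shortfall ratios (z−y)/z: 0.7067, 0.6533, 0.0133; sum = 1.373333.
I averages over the q = 3 poor units only: 1.373333 / 3 = 0.4578.

0.4578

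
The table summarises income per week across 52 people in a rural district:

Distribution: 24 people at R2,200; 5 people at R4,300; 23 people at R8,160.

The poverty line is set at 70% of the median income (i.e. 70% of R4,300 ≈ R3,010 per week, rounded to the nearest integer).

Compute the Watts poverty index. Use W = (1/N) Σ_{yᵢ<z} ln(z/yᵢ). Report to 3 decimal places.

0.145

Poor units: 24×R2,200 (q = 24 of N = 52).
Log shortfalls: ln(3010/2200) = 0.3135 (×24).
W = 7.523585 / 52 = 0.145.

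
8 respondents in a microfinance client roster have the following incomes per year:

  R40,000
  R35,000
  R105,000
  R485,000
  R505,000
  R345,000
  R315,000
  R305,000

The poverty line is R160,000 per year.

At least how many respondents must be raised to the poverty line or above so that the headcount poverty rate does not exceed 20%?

2

3 of the 8 respondents are poor, so H = 3/8 = 0.375.
A headcount ratio of at most 20% allows at most ⌊0.20 × 8⌋ = 1 poor respondents.
So at least 3 − 1 = 2 must be lifted.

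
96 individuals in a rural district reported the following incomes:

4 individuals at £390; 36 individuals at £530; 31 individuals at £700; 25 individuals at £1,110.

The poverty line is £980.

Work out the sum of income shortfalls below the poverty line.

Incomes under z: 4×£390, 36×£530, 31×£700 (q = 71 of N = 96).
Individual gaps: 4×(980−390) = 2360; 36×(980−530) = 16200; 31×(980−700) = 8680.
Aggregate gap = £27,240.

£27,240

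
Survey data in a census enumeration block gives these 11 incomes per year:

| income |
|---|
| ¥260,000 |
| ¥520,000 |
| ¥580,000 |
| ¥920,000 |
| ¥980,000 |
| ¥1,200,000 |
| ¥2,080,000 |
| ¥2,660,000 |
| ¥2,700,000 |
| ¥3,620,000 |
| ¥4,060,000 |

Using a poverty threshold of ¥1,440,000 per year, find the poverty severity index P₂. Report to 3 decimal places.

0.154

Below the line: ¥260,000, ¥520,000, ¥580,000, ¥920,000, ¥980,000, ¥1,200,000 (q = 6 of N = 11).
Relative gaps: (1440000−260000)/1440000 = 0.8194; (1440000−520000)/1440000 = 0.6389; (1440000−580000)/1440000 = 0.5972; (1440000−920000)/1440000 = 0.3611; (1440000−980000)/1440000 = 0.3194; (1440000−1200000)/1440000 = 0.1667.
Squared: 0.6715; 0.4082; 0.3567; 0.1304; 0.1020; 0.0278.
Sum = 1.696566; P₂ = 1.696566 / 11 = 0.154.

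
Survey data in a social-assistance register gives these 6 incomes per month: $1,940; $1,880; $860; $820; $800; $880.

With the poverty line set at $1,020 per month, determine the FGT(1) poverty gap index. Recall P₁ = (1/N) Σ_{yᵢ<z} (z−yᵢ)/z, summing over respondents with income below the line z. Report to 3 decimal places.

Incomes under z: $800, $820, $860, $880 (q = 4 of N = 6).
Gap ratios (z−y)/z: (1020−800)/1020 = 0.2157; (1020−820)/1020 = 0.1961; (1020−860)/1020 = 0.1569; (1020−880)/1020 = 0.1373.
Sum of shortfalls = 0.705882; P₁ averages over all N: 0.705882 / 6 = 0.118.

0.118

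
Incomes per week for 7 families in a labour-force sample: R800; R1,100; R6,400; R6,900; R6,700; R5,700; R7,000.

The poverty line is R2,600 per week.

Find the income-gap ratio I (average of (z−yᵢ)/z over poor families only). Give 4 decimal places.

0.6346

Incomes under z: R800, R1,100 (q = 2 of N = 7).
Shortfall ratios (z−y)/z: 0.6923, 0.5769; sum = 1.269231.
The income-gap ratio divides by q (the poor only): 1.269231 / 2 = 0.6346.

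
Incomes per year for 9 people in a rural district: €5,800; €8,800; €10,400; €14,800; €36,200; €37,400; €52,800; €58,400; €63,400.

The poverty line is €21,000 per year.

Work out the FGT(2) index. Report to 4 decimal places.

Below z: €5,800, €8,800, €10,400, €14,800 (q = 4 of N = 9).
Gap ratios (z−y)/z: (21000−5800)/21000 = 0.7238; (21000−8800)/21000 = 0.5810; (21000−10400)/21000 = 0.5048; (21000−14800)/21000 = 0.2952.
Squared: 0.5239; 0.3375; 0.2548; 0.0872.
Sum = 1.203356; P₂ = 1.203356 / 9 = 0.1337.

0.1337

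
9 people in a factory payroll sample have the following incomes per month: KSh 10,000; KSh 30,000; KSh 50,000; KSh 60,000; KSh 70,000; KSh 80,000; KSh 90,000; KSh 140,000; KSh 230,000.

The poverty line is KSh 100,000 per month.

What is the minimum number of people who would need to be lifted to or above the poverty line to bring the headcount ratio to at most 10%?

7

Currently q = 7 of N = 9 are below the line (H = 0.778).
A headcount ratio of at most 10% allows at most ⌊0.10 × 9⌋ = 0 poor people.
So at least 7 − 0 = 7 must be lifted.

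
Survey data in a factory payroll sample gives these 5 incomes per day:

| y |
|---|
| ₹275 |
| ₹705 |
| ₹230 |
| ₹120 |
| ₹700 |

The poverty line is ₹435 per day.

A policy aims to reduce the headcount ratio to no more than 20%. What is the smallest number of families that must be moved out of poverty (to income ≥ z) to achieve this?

2

Currently q = 3 of N = 5 are below the line (H = 0.600).
A headcount ratio of at most 20% allows at most ⌊0.20 × 5⌋ = 1 poor families.
So at least 3 − 1 = 2 must be lifted.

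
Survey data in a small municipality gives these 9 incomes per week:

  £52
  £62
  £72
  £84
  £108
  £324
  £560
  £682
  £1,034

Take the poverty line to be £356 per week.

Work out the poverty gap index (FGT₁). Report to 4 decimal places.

Below the line: £52, £62, £72, £84, £108, £324 (q = 6 of N = 9).
Relative gaps: (356−52)/356 = 0.8539; (356−62)/356 = 0.8258; (356−72)/356 = 0.7978; (356−84)/356 = 0.7640; (356−108)/356 = 0.6966; (356−324)/356 = 0.0899.
Σ = 4.028090. Dividing by the full population N = 9 gives P₁ = 0.4476.

0.4476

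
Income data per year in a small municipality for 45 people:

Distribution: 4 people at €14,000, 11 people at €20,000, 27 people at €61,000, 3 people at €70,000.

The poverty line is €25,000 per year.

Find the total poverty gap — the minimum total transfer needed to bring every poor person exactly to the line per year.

Incomes under z: 4×€14,000, 11×€20,000 (q = 15 of N = 45).
Individual gaps: 4×(25000−14000) = 44000; 11×(25000−20000) = 55000.
Aggregate gap = €99,000.

€99,000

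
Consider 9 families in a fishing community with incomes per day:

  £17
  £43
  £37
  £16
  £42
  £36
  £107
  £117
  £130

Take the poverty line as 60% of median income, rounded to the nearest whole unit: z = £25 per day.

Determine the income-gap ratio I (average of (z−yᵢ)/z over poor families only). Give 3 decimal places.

Poor units: £16, £17 (q = 2 of N = 9).
Relative gaps: 0.3600, 0.3200; sum = 0.680000.
The income-gap ratio divides by q (the poor only): 0.680000 / 2 = 0.340.

0.340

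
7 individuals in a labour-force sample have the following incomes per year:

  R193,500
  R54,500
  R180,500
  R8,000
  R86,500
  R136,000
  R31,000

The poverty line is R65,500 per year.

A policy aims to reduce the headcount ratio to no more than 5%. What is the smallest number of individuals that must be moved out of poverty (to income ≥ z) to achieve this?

3

Currently q = 3 of N = 7 are below the line (H = 0.429).
A headcount ratio of at most 5% allows at most ⌊0.05 × 7⌋ = 0 poor individuals.
So at least 3 − 0 = 3 must be lifted.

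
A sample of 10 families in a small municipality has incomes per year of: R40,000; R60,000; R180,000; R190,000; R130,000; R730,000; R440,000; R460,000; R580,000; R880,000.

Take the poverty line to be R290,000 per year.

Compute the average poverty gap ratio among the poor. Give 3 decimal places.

0.586

Poor units: R40,000, R60,000, R130,000, R180,000, R190,000 (q = 5 of N = 10).
Shortfall ratios (z−y)/z: 0.8621, 0.7931, 0.5517, 0.3793, 0.3448; sum = 2.931034.
I averages over the q = 5 poor units only: 2.931034 / 5 = 0.586.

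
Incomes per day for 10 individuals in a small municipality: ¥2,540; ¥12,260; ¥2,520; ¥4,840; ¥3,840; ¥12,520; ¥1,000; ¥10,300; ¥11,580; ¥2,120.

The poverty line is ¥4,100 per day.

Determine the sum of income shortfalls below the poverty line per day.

¥8,480

Incomes under z: ¥1,000, ¥2,120, ¥2,520, ¥2,540, ¥3,840 (q = 5 of N = 10).
Individual gaps: 4100−1000 = 3100; 4100−2120 = 1980; 4100−2520 = 1580; 4100−2540 = 1560; 4100−3840 = 260.
Aggregate gap = ¥8,480.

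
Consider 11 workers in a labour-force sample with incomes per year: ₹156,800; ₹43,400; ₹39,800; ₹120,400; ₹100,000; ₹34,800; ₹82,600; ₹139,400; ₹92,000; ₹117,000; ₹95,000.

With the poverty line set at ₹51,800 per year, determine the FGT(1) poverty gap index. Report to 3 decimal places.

0.066

Incomes under z: ₹34,800, ₹39,800, ₹43,400 (q = 3 of N = 11).
Gap ratios (z−y)/z: (51800−34800)/51800 = 0.3282; (51800−39800)/51800 = 0.2317; (51800−43400)/51800 = 0.1622.
Sum of shortfalls = 0.722008; P₁ averages over all N: 0.722008 / 11 = 0.066.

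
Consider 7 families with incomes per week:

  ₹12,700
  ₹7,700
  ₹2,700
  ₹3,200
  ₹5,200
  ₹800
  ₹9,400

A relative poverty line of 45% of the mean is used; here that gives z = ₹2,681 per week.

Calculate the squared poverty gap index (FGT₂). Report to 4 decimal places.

Poor units: ₹800 (q = 1 of N = 7).
Shortfall ratios: (2681−800)/2681 = 0.7016.
Squared: 0.4922.
Sum = 0.492248; P₂ = 0.492248 / 7 = 0.0703.

0.0703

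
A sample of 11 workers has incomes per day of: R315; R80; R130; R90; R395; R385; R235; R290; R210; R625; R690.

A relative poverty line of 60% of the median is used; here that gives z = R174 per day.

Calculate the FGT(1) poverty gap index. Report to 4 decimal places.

0.1160

Poor units: R80, R90, R130 (q = 3 of N = 11).
Gap ratios (z−y)/z: (174−80)/174 = 0.5402; (174−90)/174 = 0.4828; (174−130)/174 = 0.2529.
Σ = 1.275862. Dividing by the full population N = 11 gives P₁ = 0.1160.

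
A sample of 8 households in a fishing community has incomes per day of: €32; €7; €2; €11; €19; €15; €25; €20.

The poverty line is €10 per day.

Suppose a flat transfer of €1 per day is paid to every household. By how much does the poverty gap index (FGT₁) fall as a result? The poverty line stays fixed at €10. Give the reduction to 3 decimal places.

0.025

Before: below the line — €2, €7; poverty gap index (FGT₁) = 0.13750.
After the €1 transfer: below the line — €3, €8; poverty gap index (FGT₁) = 0.11250.
Reduction = 0.13750 − 0.11250 = 0.025.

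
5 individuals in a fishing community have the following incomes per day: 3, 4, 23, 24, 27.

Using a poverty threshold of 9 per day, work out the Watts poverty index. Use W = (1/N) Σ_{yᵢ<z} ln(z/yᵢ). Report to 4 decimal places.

Incomes under z: 3, 4 (q = 2 of N = 5).
ln(z/y) terms: ln(9/3) = 1.0986; ln(9/4) = 0.8109.
W = 1.909543 / 5 = 0.3819.

0.3819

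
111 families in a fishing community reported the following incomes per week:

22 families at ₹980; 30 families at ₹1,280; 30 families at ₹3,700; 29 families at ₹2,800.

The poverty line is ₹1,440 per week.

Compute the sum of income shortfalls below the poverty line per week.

Poor units: 22×₹980, 30×₹1,280 (q = 52 of N = 111).
Individual gaps: 22×(1440−980) = 10120; 30×(1440−1280) = 4800.
Aggregate gap = ₹14,920.

₹14,920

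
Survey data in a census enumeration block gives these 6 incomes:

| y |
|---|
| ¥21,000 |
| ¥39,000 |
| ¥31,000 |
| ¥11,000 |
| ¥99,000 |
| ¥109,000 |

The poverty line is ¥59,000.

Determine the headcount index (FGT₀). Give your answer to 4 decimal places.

4 of the 6 households have income below ¥59,000.
H = 4/6 = 0.6667.

0.6667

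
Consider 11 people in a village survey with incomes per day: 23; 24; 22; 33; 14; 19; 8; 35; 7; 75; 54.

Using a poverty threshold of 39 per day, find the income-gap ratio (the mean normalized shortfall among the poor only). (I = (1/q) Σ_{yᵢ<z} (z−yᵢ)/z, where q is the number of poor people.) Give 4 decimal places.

0.4729

Poor units: 7, 8, 14, 19, 22, 23, 24, 33, 35 (q = 9 of N = 11).
Shortfall ratios (z−y)/z: 0.8205, 0.7949, 0.6410, 0.5128, 0.4359, 0.4103, 0.3846, 0.1538, 0.1026; sum = 4.256410.
I averages over the q = 9 poor units only: 4.256410 / 9 = 0.4729.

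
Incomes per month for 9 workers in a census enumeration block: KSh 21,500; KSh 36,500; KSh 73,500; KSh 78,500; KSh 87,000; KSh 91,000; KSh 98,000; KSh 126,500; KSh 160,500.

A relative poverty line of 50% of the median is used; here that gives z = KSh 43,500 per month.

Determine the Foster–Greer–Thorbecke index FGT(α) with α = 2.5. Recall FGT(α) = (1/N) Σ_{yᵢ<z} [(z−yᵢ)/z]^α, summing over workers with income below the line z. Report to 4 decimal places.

Poor units: KSh 21,500, KSh 36,500 (q = 2 of N = 9).
Gap ratios (z−y)/z: (43500−21500)/43500 = 0.5057; (43500−36500)/43500 = 0.1609.
Raised to α = 2.5: 0.18190; 0.01039.
Sum = 0.192288; FGT(2.5) = 0.192288 / 9 = 0.0214.

0.0214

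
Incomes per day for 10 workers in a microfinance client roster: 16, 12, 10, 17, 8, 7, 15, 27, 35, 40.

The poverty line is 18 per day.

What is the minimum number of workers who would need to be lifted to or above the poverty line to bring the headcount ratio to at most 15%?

6

7 of the 10 workers are poor, so H = 7/10 = 0.700.
A headcount ratio of at most 15% allows at most ⌊0.15 × 10⌋ = 1 poor workers.
So at least 7 − 1 = 6 must be lifted.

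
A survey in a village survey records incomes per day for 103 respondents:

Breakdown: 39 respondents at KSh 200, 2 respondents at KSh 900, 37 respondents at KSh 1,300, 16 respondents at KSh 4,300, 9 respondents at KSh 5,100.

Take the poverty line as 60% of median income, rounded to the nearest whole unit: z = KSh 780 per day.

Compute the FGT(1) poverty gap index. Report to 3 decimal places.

0.282

Poor units: 39×KSh 200 (q = 39 of N = 103).
Normalized shortfalls: (780−200)/780 = 0.7436 (×39).
Σ = 29.000000. Dividing by the full population N = 103 gives P₁ = 0.282.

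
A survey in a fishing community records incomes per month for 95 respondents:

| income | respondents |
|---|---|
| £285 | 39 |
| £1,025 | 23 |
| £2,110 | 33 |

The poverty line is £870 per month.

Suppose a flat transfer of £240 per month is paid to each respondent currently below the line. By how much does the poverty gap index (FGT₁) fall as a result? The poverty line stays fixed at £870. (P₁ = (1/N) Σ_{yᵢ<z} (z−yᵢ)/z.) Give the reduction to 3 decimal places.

0.113

Before: below the line — 39×£285; poverty gap index (FGT₁) = 0.27604.
After the £240 transfer: below the line — 39×£525; poverty gap index (FGT₁) = 0.16279.
Reduction = 0.27604 − 0.16279 = 0.113.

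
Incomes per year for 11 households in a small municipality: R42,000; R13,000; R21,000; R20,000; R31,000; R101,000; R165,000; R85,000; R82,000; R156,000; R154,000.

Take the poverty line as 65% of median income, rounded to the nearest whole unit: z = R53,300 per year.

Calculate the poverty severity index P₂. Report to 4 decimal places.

0.1408

Poor units: R13,000, R20,000, R21,000, R31,000, R42,000 (q = 5 of N = 11).
Relative gaps: (53300−13000)/53300 = 0.7561; (53300−20000)/53300 = 0.6248; (53300−21000)/53300 = 0.6060; (53300−31000)/53300 = 0.4184; (53300−42000)/53300 = 0.2120.
Squared: 0.5717; 0.3903; 0.3672; 0.1750; 0.0449.
Sum = 1.549250; P₂ = 1.549250 / 11 = 0.1408.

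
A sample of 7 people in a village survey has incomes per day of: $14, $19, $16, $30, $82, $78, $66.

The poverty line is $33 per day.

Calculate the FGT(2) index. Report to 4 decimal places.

Below z: $14, $16, $19, $30 (q = 4 of N = 7).
Normalized shortfalls: (33−14)/33 = 0.5758; (33−16)/33 = 0.5152; (33−19)/33 = 0.4242; (33−30)/33 = 0.0909.
Squared: 0.3315; 0.2654; 0.1800; 0.0083.
Sum = 0.785124; P₂ = 0.785124 / 7 = 0.1122.

0.1122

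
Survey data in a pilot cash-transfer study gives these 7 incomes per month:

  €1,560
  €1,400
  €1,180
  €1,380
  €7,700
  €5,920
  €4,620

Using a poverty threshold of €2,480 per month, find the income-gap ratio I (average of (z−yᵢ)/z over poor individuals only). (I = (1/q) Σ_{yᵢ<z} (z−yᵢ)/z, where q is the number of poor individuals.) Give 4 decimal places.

Below the line: €1,180, €1,380, €1,400, €1,560 (q = 4 of N = 7).
Shortfall ratios (z−y)/z: 0.5242, 0.4435, 0.4355, 0.3710; sum = 1.774194.
I averages over the q = 4 poor units only: 1.774194 / 4 = 0.4435.

0.4435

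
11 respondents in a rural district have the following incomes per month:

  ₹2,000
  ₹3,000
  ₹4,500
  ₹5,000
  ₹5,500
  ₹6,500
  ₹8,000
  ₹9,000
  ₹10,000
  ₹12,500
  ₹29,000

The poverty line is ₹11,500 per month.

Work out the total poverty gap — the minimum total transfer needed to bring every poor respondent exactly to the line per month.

₹50,000

Below the line: ₹2,000, ₹3,000, ₹4,500, ₹5,000, ₹5,500, ₹6,500, ₹8,000, ₹9,000, ₹10,000 (q = 9 of N = 11).
Individual gaps: 11500−2000 = 9500; 11500−3000 = 8500; 11500−4500 = 7000; 11500−5000 = 6500; 11500−5500 = 6000; 11500−6500 = 5000; 11500−8000 = 3500; 11500−9000 = 2500; 11500−10000 = 1500.
Aggregate gap = ₹50,000.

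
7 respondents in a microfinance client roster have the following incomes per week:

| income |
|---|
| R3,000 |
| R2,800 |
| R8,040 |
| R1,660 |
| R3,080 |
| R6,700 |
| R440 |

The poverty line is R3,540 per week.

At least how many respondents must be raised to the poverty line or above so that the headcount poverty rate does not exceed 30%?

3

Currently q = 5 of N = 7 are below the line (H = 0.714).
A headcount ratio of at most 30% allows at most ⌊0.30 × 7⌋ = 2 poor respondents.
So at least 5 − 2 = 3 must be lifted.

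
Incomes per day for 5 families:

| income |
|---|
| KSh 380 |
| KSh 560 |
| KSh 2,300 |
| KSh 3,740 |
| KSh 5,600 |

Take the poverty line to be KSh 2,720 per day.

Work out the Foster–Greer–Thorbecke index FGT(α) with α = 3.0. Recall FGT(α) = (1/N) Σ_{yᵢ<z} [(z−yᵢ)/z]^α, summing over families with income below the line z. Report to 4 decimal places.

0.2282

Poor units: KSh 380, KSh 560, KSh 2,300 (q = 3 of N = 5).
Shortfall ratios: (2720−380)/2720 = 0.8603; (2720−560)/2720 = 0.7941; (2720−2300)/2720 = 0.1544.
Raised to α = 3.0: 0.63671; 0.50079; 0.00368.
Sum = 1.141179; FGT(3.0) = 1.141179 / 5 = 0.2282.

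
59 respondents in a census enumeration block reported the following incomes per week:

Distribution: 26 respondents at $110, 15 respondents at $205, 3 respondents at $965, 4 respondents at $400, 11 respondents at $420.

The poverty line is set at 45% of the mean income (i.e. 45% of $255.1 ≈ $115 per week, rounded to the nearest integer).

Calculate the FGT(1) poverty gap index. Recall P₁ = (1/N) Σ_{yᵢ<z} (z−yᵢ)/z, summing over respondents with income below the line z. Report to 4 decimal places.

Below z: 26×$110 (q = 26 of N = 59).
Gap ratios (z−y)/z: (115−110)/115 = 0.0435 (×26).
Sum of shortfalls = 1.130435; P₁ averages over all N: 1.130435 / 59 = 0.0192.

0.0192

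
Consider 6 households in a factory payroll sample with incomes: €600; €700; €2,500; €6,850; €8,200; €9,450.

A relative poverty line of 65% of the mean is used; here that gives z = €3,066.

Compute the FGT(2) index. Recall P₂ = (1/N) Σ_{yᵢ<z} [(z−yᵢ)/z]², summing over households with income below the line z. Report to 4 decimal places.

0.2127

Below the line: €600, €700, €2,500 (q = 3 of N = 6).
Relative gaps: (3066−600)/3066 = 0.8043; (3066−700)/3066 = 0.7717; (3066−2500)/3066 = 0.1846.
Squared: 0.6469; 0.5955; 0.0341.
Sum = 1.276491; P₂ = 1.276491 / 6 = 0.2127.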